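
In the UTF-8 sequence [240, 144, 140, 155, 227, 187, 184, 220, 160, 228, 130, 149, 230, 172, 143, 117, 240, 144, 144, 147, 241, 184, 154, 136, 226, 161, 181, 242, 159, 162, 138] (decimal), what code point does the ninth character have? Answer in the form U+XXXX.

Offset 0: leading byte 0xF0 = 11110000 → 4-byte char #1 = F0 90 8C 9B.
Offset 4: leading byte 0xE3 = 11100011 → 3-byte char #2 = E3 BB B8.
Offset 7: leading byte 0xDC = 11011100 → 2-byte char #3 = DC A0.
Offset 9: leading byte 0xE4 = 11100100 → 3-byte char #4 = E4 82 95.
Offset 12: leading byte 0xE6 = 11100110 → 3-byte char #5 = E6 AC 8F.
Offset 15: leading byte 0x75 = 01110101 → 1-byte char #6 = 75.
Offset 16: leading byte 0xF0 = 11110000 → 4-byte char #7 = F0 90 90 93.
Offset 20: leading byte 0xF1 = 11110001 → 4-byte char #8 = F1 B8 9A 88.
Offset 24: leading byte 0xE2 = 11100010 → 3-byte char #9 = E2 A1 B5.
Leading byte 0xE2 = 11100010 matches 1110xxxx → 3-byte sequence.
Byte 1: 0xE2 = 11100010, payload 0010 (4 bits).
Byte 2: 0xA1 = 10100001 (10xxxxxx ✓), payload 100001.
Byte 3: 0xB5 = 10110101 (10xxxxxx ✓), payload 110101.
Concatenate: 0010100001110101 = 0x2875 (16 bits → U+2875).

U+2875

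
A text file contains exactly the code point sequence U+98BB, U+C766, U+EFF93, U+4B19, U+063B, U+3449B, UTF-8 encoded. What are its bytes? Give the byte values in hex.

U+98BB: 3-byte form → E9 A2 BB.
U+C766: 3-byte form → EC 9D A6.
U+EFF93: 4-byte form → F3 AF BE 93.
U+4B19: 3-byte form → E4 AC 99.
U+063B: 2-byte form → D8 BB.
U+3449B: 4-byte form → F0 B4 92 9B.
Concatenated (19 bytes): E9 A2 BB EC 9D A6 F3 AF BE 93 E4 AC 99 D8 BB F0 B4 92 9B.

E9 A2 BB EC 9D A6 F3 AF BE 93 E4 AC 99 D8 BB F0 B4 92 9B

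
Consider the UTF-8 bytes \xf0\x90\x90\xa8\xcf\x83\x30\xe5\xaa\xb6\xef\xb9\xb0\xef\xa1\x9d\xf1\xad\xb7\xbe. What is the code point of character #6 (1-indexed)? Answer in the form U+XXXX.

U+F85D

Offset 0: leading byte 0xF0 = 11110000 → 4-byte char #1 = F0 90 90 A8.
Offset 4: leading byte 0xCF = 11001111 → 2-byte char #2 = CF 83.
Offset 6: leading byte 0x30 = 00110000 → 1-byte char #3 = 30.
Offset 7: leading byte 0xE5 = 11100101 → 3-byte char #4 = E5 AA B6.
Offset 10: leading byte 0xEF = 11101111 → 3-byte char #5 = EF B9 B0.
Offset 13: leading byte 0xEF = 11101111 → 3-byte char #6 = EF A1 9D.
Leading byte 0xEF = 11101111 matches 1110xxxx → 3-byte sequence.
Byte 1: 0xEF = 11101111, payload 1111 (4 bits).
Byte 2: 0xA1 = 10100001 (10xxxxxx ✓), payload 100001.
Byte 3: 0x9D = 10011101 (10xxxxxx ✓), payload 011101.
Concatenate: 1111100001011101 = 0xF85D (16 bits → U+F85D).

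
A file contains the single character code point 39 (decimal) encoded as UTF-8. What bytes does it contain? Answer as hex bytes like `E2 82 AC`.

27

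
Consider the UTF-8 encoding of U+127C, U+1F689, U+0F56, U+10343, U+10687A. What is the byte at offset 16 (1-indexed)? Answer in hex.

0x86

1-indexed offset 16 is 0-indexed offset 15.
U+127C → 3-byte form E1 89 BC at offsets 0–2.
U+1F689 → 4-byte form F0 9F 9A 89 at offsets 3–6.
U+0F56 → 3-byte form E0 BD 96 at offsets 7–9.
U+10343 → 4-byte form F0 90 8D 83 at offsets 10–13.
U+10687A → 4-byte form F4 86 A1 BA at offsets 14–17.
Offset 15 falls in char 5's range; it's byte 2 of F4 86 A1 BA = 0x86.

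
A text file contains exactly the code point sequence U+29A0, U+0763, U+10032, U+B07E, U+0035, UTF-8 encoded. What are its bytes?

U+29A0: 3-byte form → E2 A6 A0.
U+0763: 2-byte form → DD A3.
U+10032: 4-byte form → F0 90 80 B2.
U+B07E: 3-byte form → EB 81 BE.
U+0035: 1-byte form → 35.
Concatenated (13 bytes): E2 A6 A0 DD A3 F0 90 80 B2 EB 81 BE 35.

E2 A6 A0 DD A3 F0 90 80 B2 EB 81 BE 35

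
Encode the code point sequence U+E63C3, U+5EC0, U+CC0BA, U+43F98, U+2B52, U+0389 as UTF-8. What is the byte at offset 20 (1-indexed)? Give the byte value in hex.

0x89

1-indexed offset 20 is 0-indexed offset 19.
U+E63C3 → 4-byte form F3 A6 8F 83 at offsets 0–3.
U+5EC0 → 3-byte form E5 BB 80 at offsets 4–6.
U+CC0BA → 4-byte form F3 8C 82 BA at offsets 7–10.
U+43F98 → 4-byte form F1 83 BE 98 at offsets 11–14.
U+2B52 → 3-byte form E2 AD 92 at offsets 15–17.
U+0389 → 2-byte form CE 89 at offsets 18–19.
Offset 19 falls in char 6's range; it's byte 2 of CE 89 = 0x89.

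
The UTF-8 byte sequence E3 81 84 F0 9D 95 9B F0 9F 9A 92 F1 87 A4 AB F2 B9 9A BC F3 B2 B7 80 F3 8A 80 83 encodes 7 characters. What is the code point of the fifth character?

U+B96BC

Offset 0: leading byte 0xE3 = 11100011 → 3-byte char #1 = E3 81 84.
Offset 3: leading byte 0xF0 = 11110000 → 4-byte char #2 = F0 9D 95 9B.
Offset 7: leading byte 0xF0 = 11110000 → 4-byte char #3 = F0 9F 9A 92.
Offset 11: leading byte 0xF1 = 11110001 → 4-byte char #4 = F1 87 A4 AB.
Offset 15: leading byte 0xF2 = 11110010 → 4-byte char #5 = F2 B9 9A BC.
Leading byte 0xF2 = 11110010 matches 11110xxx → 4-byte sequence.
Byte 1: 0xF2 = 11110010, payload 010 (3 bits).
Byte 2: 0xB9 = 10111001 (10xxxxxx ✓), payload 111001.
Byte 3: 0x9A = 10011010 (10xxxxxx ✓), payload 011010.
Byte 4: 0xBC = 10111100 (10xxxxxx ✓), payload 111100.
Concatenate: 010111001011010111100 = 0xB96BC (21 bits → U+B96BC).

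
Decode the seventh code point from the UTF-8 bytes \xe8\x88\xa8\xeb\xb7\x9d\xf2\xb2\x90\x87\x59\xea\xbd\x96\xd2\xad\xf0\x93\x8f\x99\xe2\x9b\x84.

Offset 0: leading byte 0xE8 = 11101000 → 3-byte char #1 = E8 88 A8.
Offset 3: leading byte 0xEB = 11101011 → 3-byte char #2 = EB B7 9D.
Offset 6: leading byte 0xF2 = 11110010 → 4-byte char #3 = F2 B2 90 87.
Offset 10: leading byte 0x59 = 01011001 → 1-byte char #4 = 59.
Offset 11: leading byte 0xEA = 11101010 → 3-byte char #5 = EA BD 96.
Offset 14: leading byte 0xD2 = 11010010 → 2-byte char #6 = D2 AD.
Offset 16: leading byte 0xF0 = 11110000 → 4-byte char #7 = F0 93 8F 99.
Leading byte 0xF0 = 11110000 matches 11110xxx → 4-byte sequence.
Byte 1: 0xF0 = 11110000, payload 000 (3 bits).
Byte 2: 0x93 = 10010011 (10xxxxxx ✓), payload 010011.
Byte 3: 0x8F = 10001111 (10xxxxxx ✓), payload 001111.
Byte 4: 0x99 = 10011001 (10xxxxxx ✓), payload 011001.
Concatenate: 000010011001111011001 = 0x133D9 (21 bits → U+133D9).

U+133D9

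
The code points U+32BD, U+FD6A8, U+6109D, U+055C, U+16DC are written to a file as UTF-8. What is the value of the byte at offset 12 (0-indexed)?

0x9C

U+32BD → 3-byte form E3 8A BD at offsets 0–2.
U+FD6A8 → 4-byte form F3 BD 9A A8 at offsets 3–6.
U+6109D → 4-byte form F1 A1 82 9D at offsets 7–10.
U+055C → 2-byte form D5 9C at offsets 11–12.
Offset 12 falls in char 4's range; it's byte 2 of D5 9C = 0x9C.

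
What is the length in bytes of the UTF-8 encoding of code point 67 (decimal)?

1

U+0043 = 0x43. UTF-8 uses 1 byte below 0x80, 2 below 0x800, 3 below 0x10000, 4 up to 0x10FFFF. 0x43 is in U+0000–U+007F → 1 byte.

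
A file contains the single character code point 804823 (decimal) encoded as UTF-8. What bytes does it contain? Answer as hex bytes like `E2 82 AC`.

F3 84 9F 97

U+C47D7 = 0xC47D7 = 804823 decimal. In range U+10000–U+10FFFF → 4-byte form: 11110xxx 10xxxxxx 10xxxxxx 10xxxxxx.
Binary (21 bits): 011000100011111010111.
Split 3+6+6+6: 011 | 000100 | 011111 | 010111.
Byte 1: 11110011 = 0xF3.
Byte 2: 10000100 = 0x84.
Byte 3: 10011111 = 0x9F.
Byte 4: 10010111 = 0x97.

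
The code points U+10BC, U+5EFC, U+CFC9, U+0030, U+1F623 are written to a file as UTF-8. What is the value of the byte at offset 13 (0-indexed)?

0xA3

U+10BC → 3-byte form E1 82 BC at offsets 0–2.
U+5EFC → 3-byte form E5 BB BC at offsets 3–5.
U+CFC9 → 3-byte form EC BF 89 at offsets 6–8.
U+0030 → 1-byte form 30 at offsets 9–9.
U+1F623 → 4-byte form F0 9F 98 A3 at offsets 10–13.
Offset 13 falls in char 5's range; it's byte 4 of F0 9F 98 A3 = 0xA3.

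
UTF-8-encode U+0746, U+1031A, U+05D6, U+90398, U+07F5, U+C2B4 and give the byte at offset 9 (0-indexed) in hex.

U+0746 → 2-byte form DD 86 at offsets 0–1.
U+1031A → 4-byte form F0 90 8C 9A at offsets 2–5.
U+05D6 → 2-byte form D7 96 at offsets 6–7.
U+90398 → 4-byte form F2 90 8E 98 at offsets 8–11.
Offset 9 falls in char 4's range; it's byte 2 of F2 90 8E 98 = 0x90.

0x90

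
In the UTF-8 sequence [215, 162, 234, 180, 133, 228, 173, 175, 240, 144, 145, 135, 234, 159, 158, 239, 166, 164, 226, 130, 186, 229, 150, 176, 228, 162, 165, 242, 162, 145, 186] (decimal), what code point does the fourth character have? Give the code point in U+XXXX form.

Offset 0: leading byte 0xD7 = 11010111 → 2-byte char #1 = D7 A2.
Offset 2: leading byte 0xEA = 11101010 → 3-byte char #2 = EA B4 85.
Offset 5: leading byte 0xE4 = 11100100 → 3-byte char #3 = E4 AD AF.
Offset 8: leading byte 0xF0 = 11110000 → 4-byte char #4 = F0 90 91 87.
Leading byte 0xF0 = 11110000 matches 11110xxx → 4-byte sequence.
Byte 1: 0xF0 = 11110000, payload 000 (3 bits).
Byte 2: 0x90 = 10010000 (10xxxxxx ✓), payload 010000.
Byte 3: 0x91 = 10010001 (10xxxxxx ✓), payload 010001.
Byte 4: 0x87 = 10000111 (10xxxxxx ✓), payload 000111.
Concatenate: 000010000010001000111 = 0x10447 (21 bits → U+10447).

U+10447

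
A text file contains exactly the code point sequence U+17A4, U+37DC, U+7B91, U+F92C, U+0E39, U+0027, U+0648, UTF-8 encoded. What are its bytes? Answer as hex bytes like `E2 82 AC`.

U+17A4: 3-byte form → E1 9E A4.
U+37DC: 3-byte form → E3 9F 9C.
U+7B91: 3-byte form → E7 AE 91.
U+F92C: 3-byte form → EF A4 AC.
U+0E39: 3-byte form → E0 B8 B9.
U+0027: 1-byte form → 27.
U+0648: 2-byte form → D9 88.
Concatenated (18 bytes): E1 9E A4 E3 9F 9C E7 AE 91 EF A4 AC E0 B8 B9 27 D9 88.

E1 9E A4 E3 9F 9C E7 AE 91 EF A4 AC E0 B8 B9 27 D9 88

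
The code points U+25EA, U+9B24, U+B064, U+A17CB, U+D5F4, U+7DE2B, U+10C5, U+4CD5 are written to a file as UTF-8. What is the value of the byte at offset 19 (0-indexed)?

0xAB

U+25EA → 3-byte form E2 97 AA at offsets 0–2.
U+9B24 → 3-byte form E9 AC A4 at offsets 3–5.
U+B064 → 3-byte form EB 81 A4 at offsets 6–8.
U+A17CB → 4-byte form F2 A1 9F 8B at offsets 9–12.
U+D5F4 → 3-byte form ED 97 B4 at offsets 13–15.
U+7DE2B → 4-byte form F1 BD B8 AB at offsets 16–19.
Offset 19 falls in char 6's range; it's byte 4 of F1 BD B8 AB = 0xAB.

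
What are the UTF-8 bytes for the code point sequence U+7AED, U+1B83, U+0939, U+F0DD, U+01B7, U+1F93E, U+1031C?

U+7AED: 3-byte form → E7 AB AD.
U+1B83: 3-byte form → E1 AE 83.
U+0939: 3-byte form → E0 A4 B9.
U+F0DD: 3-byte form → EF 83 9D.
U+01B7: 2-byte form → C6 B7.
U+1F93E: 4-byte form → F0 9F A4 BE.
U+1031C: 4-byte form → F0 90 8C 9C.
Concatenated (22 bytes): E7 AB AD E1 AE 83 E0 A4 B9 EF 83 9D C6 B7 F0 9F A4 BE F0 90 8C 9C.

E7 AB AD E1 AE 83 E0 A4 B9 EF 83 9D C6 B7 F0 9F A4 BE F0 90 8C 9C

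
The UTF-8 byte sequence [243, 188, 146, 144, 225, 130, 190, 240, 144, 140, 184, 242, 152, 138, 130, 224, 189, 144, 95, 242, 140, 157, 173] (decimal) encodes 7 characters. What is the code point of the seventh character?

U+8C76D

Offset 0: leading byte 0xF3 = 11110011 → 4-byte char #1 = F3 BC 92 90.
Offset 4: leading byte 0xE1 = 11100001 → 3-byte char #2 = E1 82 BE.
Offset 7: leading byte 0xF0 = 11110000 → 4-byte char #3 = F0 90 8C B8.
Offset 11: leading byte 0xF2 = 11110010 → 4-byte char #4 = F2 98 8A 82.
Offset 15: leading byte 0xE0 = 11100000 → 3-byte char #5 = E0 BD 90.
Offset 18: leading byte 0x5F = 01011111 → 1-byte char #6 = 5F.
Offset 19: leading byte 0xF2 = 11110010 → 4-byte char #7 = F2 8C 9D AD.
Leading byte 0xF2 = 11110010 matches 11110xxx → 4-byte sequence.
Byte 1: 0xF2 = 11110010, payload 010 (3 bits).
Byte 2: 0x8C = 10001100 (10xxxxxx ✓), payload 001100.
Byte 3: 0x9D = 10011101 (10xxxxxx ✓), payload 011101.
Byte 4: 0xAD = 10101101 (10xxxxxx ✓), payload 101101.
Concatenate: 010001100011101101101 = 0x8C76D (21 bits → U+8C76D).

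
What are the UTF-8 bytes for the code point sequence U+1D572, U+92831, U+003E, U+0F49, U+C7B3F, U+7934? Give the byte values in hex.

F0 9D 95 B2 F2 92 A0 B1 3E E0 BD 89 F3 87 AC BF E7 A4 B4

U+1D572: 4-byte form → F0 9D 95 B2.
U+92831: 4-byte form → F2 92 A0 B1.
U+003E: 1-byte form → 3E.
U+0F49: 3-byte form → E0 BD 89.
U+C7B3F: 4-byte form → F3 87 AC BF.
U+7934: 3-byte form → E7 A4 B4.
Concatenated (19 bytes): F0 9D 95 B2 F2 92 A0 B1 3E E0 BD 89 F3 87 AC BF E7 A4 B4.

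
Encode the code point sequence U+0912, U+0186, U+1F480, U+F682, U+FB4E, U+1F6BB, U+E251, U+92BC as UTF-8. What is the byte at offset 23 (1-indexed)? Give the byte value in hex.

1-indexed offset 23 is 0-indexed offset 22.
U+0912 → 3-byte form E0 A4 92 at offsets 0–2.
U+0186 → 2-byte form C6 86 at offsets 3–4.
U+1F480 → 4-byte form F0 9F 92 80 at offsets 5–8.
U+F682 → 3-byte form EF 9A 82 at offsets 9–11.
U+FB4E → 3-byte form EF AD 8E at offsets 12–14.
U+1F6BB → 4-byte form F0 9F 9A BB at offsets 15–18.
U+E251 → 3-byte form EE 89 91 at offsets 19–21.
U+92BC → 3-byte form E9 8A BC at offsets 22–24.
Offset 22 falls in char 8's range; it's byte 1 of E9 8A BC = 0xE9.

0xE9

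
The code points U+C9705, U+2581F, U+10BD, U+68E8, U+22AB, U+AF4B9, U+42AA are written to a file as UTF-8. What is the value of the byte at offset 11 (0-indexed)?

0xE6

U+C9705 → 4-byte form F3 89 9C 85 at offsets 0–3.
U+2581F → 4-byte form F0 A5 A0 9F at offsets 4–7.
U+10BD → 3-byte form E1 82 BD at offsets 8–10.
U+68E8 → 3-byte form E6 A3 A8 at offsets 11–13.
Offset 11 falls in char 4's range; it's byte 1 of E6 A3 A8 = 0xE6.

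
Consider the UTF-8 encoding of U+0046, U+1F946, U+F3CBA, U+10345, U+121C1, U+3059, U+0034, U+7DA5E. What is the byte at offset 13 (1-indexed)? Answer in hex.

0x85

1-indexed offset 13 is 0-indexed offset 12.
U+0046 → 1-byte form 46 at offsets 0–0.
U+1F946 → 4-byte form F0 9F A5 86 at offsets 1–4.
U+F3CBA → 4-byte form F3 B3 B2 BA at offsets 5–8.
U+10345 → 4-byte form F0 90 8D 85 at offsets 9–12.
Offset 12 falls in char 4's range; it's byte 4 of F0 90 8D 85 = 0x85.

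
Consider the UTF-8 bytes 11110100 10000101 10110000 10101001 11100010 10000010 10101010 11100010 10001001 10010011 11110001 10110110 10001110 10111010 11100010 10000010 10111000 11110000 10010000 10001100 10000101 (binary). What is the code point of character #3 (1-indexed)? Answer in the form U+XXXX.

U+2253

Offset 0: leading byte 0xF4 = 11110100 → 4-byte char #1 = F4 85 B0 A9.
Offset 4: leading byte 0xE2 = 11100010 → 3-byte char #2 = E2 82 AA.
Offset 7: leading byte 0xE2 = 11100010 → 3-byte char #3 = E2 89 93.
Leading byte 0xE2 = 11100010 matches 1110xxxx → 3-byte sequence.
Byte 1: 0xE2 = 11100010, payload 0010 (4 bits).
Byte 2: 0x89 = 10001001 (10xxxxxx ✓), payload 001001.
Byte 3: 0x93 = 10010011 (10xxxxxx ✓), payload 010011.
Concatenate: 0010001001010011 = 0x2253 (16 bits → U+2253).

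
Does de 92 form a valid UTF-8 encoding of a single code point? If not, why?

Leading byte 0xDE = 11011110 → 2-byte form.
Continuation bytes 0x92=10010010 all match 10xxxxxx.
Decoded value 0x792 is ≥ 0x80 (shortest form) and not a surrogate.

valid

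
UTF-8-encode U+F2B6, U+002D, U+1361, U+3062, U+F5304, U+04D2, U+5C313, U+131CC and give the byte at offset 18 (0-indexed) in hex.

0x8C

U+F2B6 → 3-byte form EF 8A B6 at offsets 0–2.
U+002D → 1-byte form 2D at offsets 3–3.
U+1361 → 3-byte form E1 8D A1 at offsets 4–6.
U+3062 → 3-byte form E3 81 A2 at offsets 7–9.
U+F5304 → 4-byte form F3 B5 8C 84 at offsets 10–13.
U+04D2 → 2-byte form D3 92 at offsets 14–15.
U+5C313 → 4-byte form F1 9C 8C 93 at offsets 16–19.
Offset 18 falls in char 7's range; it's byte 3 of F1 9C 8C 93 = 0x8C.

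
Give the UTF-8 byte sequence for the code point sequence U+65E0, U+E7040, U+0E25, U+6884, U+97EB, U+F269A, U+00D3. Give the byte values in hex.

E6 97 A0 F3 A7 81 80 E0 B8 A5 E6 A2 84 E9 9F AB F3 B2 9A 9A C3 93

U+65E0: 3-byte form → E6 97 A0.
U+E7040: 4-byte form → F3 A7 81 80.
U+0E25: 3-byte form → E0 B8 A5.
U+6884: 3-byte form → E6 A2 84.
U+97EB: 3-byte form → E9 9F AB.
U+F269A: 4-byte form → F3 B2 9A 9A.
U+00D3: 2-byte form → C3 93.
Concatenated (22 bytes): E6 97 A0 F3 A7 81 80 E0 B8 A5 E6 A2 84 E9 9F AB F3 B2 9A 9A C3 93.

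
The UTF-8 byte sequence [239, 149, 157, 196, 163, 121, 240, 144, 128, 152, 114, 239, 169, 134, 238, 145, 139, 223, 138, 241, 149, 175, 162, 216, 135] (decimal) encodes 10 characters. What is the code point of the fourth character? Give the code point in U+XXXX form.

Offset 0: leading byte 0xEF = 11101111 → 3-byte char #1 = EF 95 9D.
Offset 3: leading byte 0xC4 = 11000100 → 2-byte char #2 = C4 A3.
Offset 5: leading byte 0x79 = 01111001 → 1-byte char #3 = 79.
Offset 6: leading byte 0xF0 = 11110000 → 4-byte char #4 = F0 90 80 98.
Leading byte 0xF0 = 11110000 matches 11110xxx → 4-byte sequence.
Byte 1: 0xF0 = 11110000, payload 000 (3 bits).
Byte 2: 0x90 = 10010000 (10xxxxxx ✓), payload 010000.
Byte 3: 0x80 = 10000000 (10xxxxxx ✓), payload 000000.
Byte 4: 0x98 = 10011000 (10xxxxxx ✓), payload 011000.
Concatenate: 000010000000000011000 = 0x10018 (21 bits → U+10018).

U+10018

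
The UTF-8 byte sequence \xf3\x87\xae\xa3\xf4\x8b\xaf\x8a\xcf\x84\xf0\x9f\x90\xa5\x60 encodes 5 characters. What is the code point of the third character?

U+03C4

Offset 0: leading byte 0xF3 = 11110011 → 4-byte char #1 = F3 87 AE A3.
Offset 4: leading byte 0xF4 = 11110100 → 4-byte char #2 = F4 8B AF 8A.
Offset 8: leading byte 0xCF = 11001111 → 2-byte char #3 = CF 84.
Leading byte 0xCF = 11001111 matches 110xxxxx → 2-byte sequence.
Byte 1: 0xCF = 11001111, payload 01111 (5 bits).
Byte 2: 0x84 = 10000100 (10xxxxxx ✓), payload 000100.
Concatenate: 01111000100 = 0x3C4 (11 bits → U+03C4).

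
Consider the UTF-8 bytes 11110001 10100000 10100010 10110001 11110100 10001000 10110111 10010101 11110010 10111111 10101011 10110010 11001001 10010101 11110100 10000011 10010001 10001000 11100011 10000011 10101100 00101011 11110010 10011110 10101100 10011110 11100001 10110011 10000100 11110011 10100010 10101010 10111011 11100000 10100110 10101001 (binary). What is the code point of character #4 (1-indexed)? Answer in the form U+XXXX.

U+0255

Offset 0: leading byte 0xF1 = 11110001 → 4-byte char #1 = F1 A0 A2 B1.
Offset 4: leading byte 0xF4 = 11110100 → 4-byte char #2 = F4 88 B7 95.
Offset 8: leading byte 0xF2 = 11110010 → 4-byte char #3 = F2 BF AB B2.
Offset 12: leading byte 0xC9 = 11001001 → 2-byte char #4 = C9 95.
Leading byte 0xC9 = 11001001 matches 110xxxxx → 2-byte sequence.
Byte 1: 0xC9 = 11001001, payload 01001 (5 bits).
Byte 2: 0x95 = 10010101 (10xxxxxx ✓), payload 010101.
Concatenate: 01001010101 = 0x255 (11 bits → U+0255).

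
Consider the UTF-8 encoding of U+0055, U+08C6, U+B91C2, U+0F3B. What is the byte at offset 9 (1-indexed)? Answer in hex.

1-indexed offset 9 is 0-indexed offset 8.
U+0055 → 1-byte form 55 at offsets 0–0.
U+08C6 → 3-byte form E0 A3 86 at offsets 1–3.
U+B91C2 → 4-byte form F2 B9 87 82 at offsets 4–7.
U+0F3B → 3-byte form E0 BC BB at offsets 8–10.
Offset 8 falls in char 4's range; it's byte 1 of E0 BC BB = 0xE0.

0xE0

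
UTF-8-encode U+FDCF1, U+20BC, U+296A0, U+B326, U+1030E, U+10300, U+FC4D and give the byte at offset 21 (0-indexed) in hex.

0x80

U+FDCF1 → 4-byte form F3 BD B3 B1 at offsets 0–3.
U+20BC → 3-byte form E2 82 BC at offsets 4–6.
U+296A0 → 4-byte form F0 A9 9A A0 at offsets 7–10.
U+B326 → 3-byte form EB 8C A6 at offsets 11–13.
U+1030E → 4-byte form F0 90 8C 8E at offsets 14–17.
U+10300 → 4-byte form F0 90 8C 80 at offsets 18–21.
Offset 21 falls in char 6's range; it's byte 4 of F0 90 8C 80 = 0x80.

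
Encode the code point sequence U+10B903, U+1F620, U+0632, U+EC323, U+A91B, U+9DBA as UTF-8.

F4 8B A4 83 F0 9F 98 A0 D8 B2 F3 AC 8C A3 EA A4 9B E9 B6 BA

U+10B903: 4-byte form → F4 8B A4 83.
U+1F620: 4-byte form → F0 9F 98 A0.
U+0632: 2-byte form → D8 B2.
U+EC323: 4-byte form → F3 AC 8C A3.
U+A91B: 3-byte form → EA A4 9B.
U+9DBA: 3-byte form → E9 B6 BA.
Concatenated (20 bytes): F4 8B A4 83 F0 9F 98 A0 D8 B2 F3 AC 8C A3 EA A4 9B E9 B6 BA.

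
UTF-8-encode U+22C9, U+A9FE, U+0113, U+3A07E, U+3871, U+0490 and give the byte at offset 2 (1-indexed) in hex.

1-indexed offset 2 is 0-indexed offset 1.
U+22C9 → 3-byte form E2 8B 89 at offsets 0–2.
Offset 1 falls in char 1's range; it's byte 2 of E2 8B 89 = 0x8B.

0x8B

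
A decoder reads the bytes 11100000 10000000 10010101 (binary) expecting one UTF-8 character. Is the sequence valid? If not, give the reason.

invalid (overlong encoding)

Leading byte 0xE0 = 11100000 → 3-byte form.
Continuation bytes all match 10xxxxxx. Payload decodes to 0x15.
But 0x15 < 0x800, the minimum for a 3-byte sequence — this is an overlong encoding.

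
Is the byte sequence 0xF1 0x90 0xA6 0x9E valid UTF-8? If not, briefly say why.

valid

Leading byte 0xF1 = 11110001 → 4-byte form.
Continuation bytes 0x90=10010000, 0xA6=10100110, 0x9E=10011110 all match 10xxxxxx.
Decoded value 0x5099E is ≥ 0x10000 (shortest form) and not a surrogate.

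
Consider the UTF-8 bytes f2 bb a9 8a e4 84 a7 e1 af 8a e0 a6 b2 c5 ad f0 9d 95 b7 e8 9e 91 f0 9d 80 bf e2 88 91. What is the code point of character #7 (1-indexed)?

Offset 0: leading byte 0xF2 = 11110010 → 4-byte char #1 = F2 BB A9 8A.
Offset 4: leading byte 0xE4 = 11100100 → 3-byte char #2 = E4 84 A7.
Offset 7: leading byte 0xE1 = 11100001 → 3-byte char #3 = E1 AF 8A.
Offset 10: leading byte 0xE0 = 11100000 → 3-byte char #4 = E0 A6 B2.
Offset 13: leading byte 0xC5 = 11000101 → 2-byte char #5 = C5 AD.
Offset 15: leading byte 0xF0 = 11110000 → 4-byte char #6 = F0 9D 95 B7.
Offset 19: leading byte 0xE8 = 11101000 → 3-byte char #7 = E8 9E 91.
Leading byte 0xE8 = 11101000 matches 1110xxxx → 3-byte sequence.
Byte 1: 0xE8 = 11101000, payload 1000 (4 bits).
Byte 2: 0x9E = 10011110 (10xxxxxx ✓), payload 011110.
Byte 3: 0x91 = 10010001 (10xxxxxx ✓), payload 010001.
Concatenate: 1000011110010001 = 0x8791 (16 bits → U+8791).

U+8791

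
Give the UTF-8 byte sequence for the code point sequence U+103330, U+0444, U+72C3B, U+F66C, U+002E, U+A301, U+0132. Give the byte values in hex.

U+103330: 4-byte form → F4 83 8C B0.
U+0444: 2-byte form → D1 84.
U+72C3B: 4-byte form → F1 B2 B0 BB.
U+F66C: 3-byte form → EF 99 AC.
U+002E: 1-byte form → 2E.
U+A301: 3-byte form → EA 8C 81.
U+0132: 2-byte form → C4 B2.
Concatenated (19 bytes): F4 83 8C B0 D1 84 F1 B2 B0 BB EF 99 AC 2E EA 8C 81 C4 B2.

F4 83 8C B0 D1 84 F1 B2 B0 BB EF 99 AC 2E EA 8C 81 C4 B2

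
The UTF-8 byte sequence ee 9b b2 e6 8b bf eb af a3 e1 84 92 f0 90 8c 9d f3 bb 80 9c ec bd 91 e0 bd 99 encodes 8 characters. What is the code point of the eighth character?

U+0F59

Offset 0: leading byte 0xEE = 11101110 → 3-byte char #1 = EE 9B B2.
Offset 3: leading byte 0xE6 = 11100110 → 3-byte char #2 = E6 8B BF.
Offset 6: leading byte 0xEB = 11101011 → 3-byte char #3 = EB AF A3.
Offset 9: leading byte 0xE1 = 11100001 → 3-byte char #4 = E1 84 92.
Offset 12: leading byte 0xF0 = 11110000 → 4-byte char #5 = F0 90 8C 9D.
Offset 16: leading byte 0xF3 = 11110011 → 4-byte char #6 = F3 BB 80 9C.
Offset 20: leading byte 0xEC = 11101100 → 3-byte char #7 = EC BD 91.
Offset 23: leading byte 0xE0 = 11100000 → 3-byte char #8 = E0 BD 99.
Leading byte 0xE0 = 11100000 matches 1110xxxx → 3-byte sequence.
Byte 1: 0xE0 = 11100000, payload 0000 (4 bits).
Byte 2: 0xBD = 10111101 (10xxxxxx ✓), payload 111101.
Byte 3: 0x99 = 10011001 (10xxxxxx ✓), payload 011001.
Concatenate: 0000111101011001 = 0xF59 (16 bits → U+0F59).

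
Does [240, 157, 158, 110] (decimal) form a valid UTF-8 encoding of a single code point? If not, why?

Leading byte 0xF0 = 11110000 → 4-byte form.
Byte 4 is 0x6E = 01101110, which is not 10xxxxxx — expected a continuation byte.

invalid (non-continuation byte where continuation expected)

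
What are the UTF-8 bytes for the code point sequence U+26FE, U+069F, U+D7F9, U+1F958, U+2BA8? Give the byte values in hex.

E2 9B BE DA 9F ED 9F B9 F0 9F A5 98 E2 AE A8

U+26FE: 3-byte form → E2 9B BE.
U+069F: 2-byte form → DA 9F.
U+D7F9: 3-byte form → ED 9F B9.
U+1F958: 4-byte form → F0 9F A5 98.
U+2BA8: 3-byte form → E2 AE A8.
Concatenated (15 bytes): E2 9B BE DA 9F ED 9F B9 F0 9F A5 98 E2 AE A8.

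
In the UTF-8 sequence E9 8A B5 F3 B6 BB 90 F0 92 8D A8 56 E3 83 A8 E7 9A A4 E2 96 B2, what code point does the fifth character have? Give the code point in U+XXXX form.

Offset 0: leading byte 0xE9 = 11101001 → 3-byte char #1 = E9 8A B5.
Offset 3: leading byte 0xF3 = 11110011 → 4-byte char #2 = F3 B6 BB 90.
Offset 7: leading byte 0xF0 = 11110000 → 4-byte char #3 = F0 92 8D A8.
Offset 11: leading byte 0x56 = 01010110 → 1-byte char #4 = 56.
Offset 12: leading byte 0xE3 = 11100011 → 3-byte char #5 = E3 83 A8.
Leading byte 0xE3 = 11100011 matches 1110xxxx → 3-byte sequence.
Byte 1: 0xE3 = 11100011, payload 0011 (4 bits).
Byte 2: 0x83 = 10000011 (10xxxxxx ✓), payload 000011.
Byte 3: 0xA8 = 10101000 (10xxxxxx ✓), payload 101000.
Concatenate: 0011000011101000 = 0x30E8 (16 bits → U+30E8).

U+30E8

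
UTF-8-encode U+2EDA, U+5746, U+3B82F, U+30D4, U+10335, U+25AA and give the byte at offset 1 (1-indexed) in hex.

1-indexed offset 1 is 0-indexed offset 0.
U+2EDA → 3-byte form E2 BB 9A at offsets 0–2.
Offset 0 falls in char 1's range; it's byte 1 of E2 BB 9A = 0xE2.

0xE2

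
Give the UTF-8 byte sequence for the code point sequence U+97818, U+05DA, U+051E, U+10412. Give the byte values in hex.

F2 97 A0 98 D7 9A D4 9E F0 90 90 92

U+97818: 4-byte form → F2 97 A0 98.
U+05DA: 2-byte form → D7 9A.
U+051E: 2-byte form → D4 9E.
U+10412: 4-byte form → F0 90 90 92.
Concatenated (12 bytes): F2 97 A0 98 D7 9A D4 9E F0 90 90 92.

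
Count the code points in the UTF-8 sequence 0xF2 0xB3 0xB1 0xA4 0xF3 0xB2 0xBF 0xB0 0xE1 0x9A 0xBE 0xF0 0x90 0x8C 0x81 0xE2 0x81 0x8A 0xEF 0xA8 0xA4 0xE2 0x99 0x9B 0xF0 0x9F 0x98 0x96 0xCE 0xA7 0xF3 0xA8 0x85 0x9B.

Byte at offset 0: 0xF2 = 11110010 → 4-byte char (#1). Advance 4.
Byte at offset 4: 0xF3 = 11110011 → 4-byte char (#2). Advance 4.
Byte at offset 8: 0xE1 = 11100001 → 3-byte char (#3). Advance 3.
Byte at offset 11: 0xF0 = 11110000 → 4-byte char (#4). Advance 4.
Byte at offset 15: 0xE2 = 11100010 → 3-byte char (#5). Advance 3.
Byte at offset 18: 0xEF = 11101111 → 3-byte char (#6). Advance 3.
Byte at offset 21: 0xE2 = 11100010 → 3-byte char (#7). Advance 3.
Byte at offset 24: 0xF0 = 11110000 → 4-byte char (#8). Advance 4.
Byte at offset 28: 0xCE = 11001110 → 2-byte char (#9). Advance 2.
Byte at offset 30: 0xF3 = 11110011 → 4-byte char (#10). Advance 4.
Reached end at offset 34 after 10 code points.

10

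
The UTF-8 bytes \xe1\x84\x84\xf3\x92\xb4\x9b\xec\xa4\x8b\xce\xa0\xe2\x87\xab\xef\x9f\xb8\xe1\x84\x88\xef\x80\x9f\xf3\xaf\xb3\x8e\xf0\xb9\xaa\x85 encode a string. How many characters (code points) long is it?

Byte at offset 0: 0xE1 = 11100001 → 3-byte char (#1). Advance 3.
Byte at offset 3: 0xF3 = 11110011 → 4-byte char (#2). Advance 4.
Byte at offset 7: 0xEC = 11101100 → 3-byte char (#3). Advance 3.
Byte at offset 10: 0xCE = 11001110 → 2-byte char (#4). Advance 2.
Byte at offset 12: 0xE2 = 11100010 → 3-byte char (#5). Advance 3.
Byte at offset 15: 0xEF = 11101111 → 3-byte char (#6). Advance 3.
Byte at offset 18: 0xE1 = 11100001 → 3-byte char (#7). Advance 3.
Byte at offset 21: 0xEF = 11101111 → 3-byte char (#8). Advance 3.
Byte at offset 24: 0xF3 = 11110011 → 4-byte char (#9). Advance 4.
Byte at offset 28: 0xF0 = 11110000 → 4-byte char (#10). Advance 4.
Reached end at offset 32 after 10 code points.

10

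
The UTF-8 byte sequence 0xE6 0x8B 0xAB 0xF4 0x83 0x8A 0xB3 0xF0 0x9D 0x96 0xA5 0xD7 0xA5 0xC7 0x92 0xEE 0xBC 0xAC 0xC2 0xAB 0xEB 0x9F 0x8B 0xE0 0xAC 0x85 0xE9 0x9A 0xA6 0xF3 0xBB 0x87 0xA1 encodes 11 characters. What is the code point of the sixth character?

Offset 0: leading byte 0xE6 = 11100110 → 3-byte char #1 = E6 8B AB.
Offset 3: leading byte 0xF4 = 11110100 → 4-byte char #2 = F4 83 8A B3.
Offset 7: leading byte 0xF0 = 11110000 → 4-byte char #3 = F0 9D 96 A5.
Offset 11: leading byte 0xD7 = 11010111 → 2-byte char #4 = D7 A5.
Offset 13: leading byte 0xC7 = 11000111 → 2-byte char #5 = C7 92.
Offset 15: leading byte 0xEE = 11101110 → 3-byte char #6 = EE BC AC.
Leading byte 0xEE = 11101110 matches 1110xxxx → 3-byte sequence.
Byte 1: 0xEE = 11101110, payload 1110 (4 bits).
Byte 2: 0xBC = 10111100 (10xxxxxx ✓), payload 111100.
Byte 3: 0xAC = 10101100 (10xxxxxx ✓), payload 101100.
Concatenate: 1110111100101100 = 0xEF2C (16 bits → U+EF2C).

U+EF2C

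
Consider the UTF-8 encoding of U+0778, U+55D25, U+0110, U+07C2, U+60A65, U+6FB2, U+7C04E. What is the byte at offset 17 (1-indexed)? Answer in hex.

0xB2

1-indexed offset 17 is 0-indexed offset 16.
U+0778 → 2-byte form DD B8 at offsets 0–1.
U+55D25 → 4-byte form F1 95 B4 A5 at offsets 2–5.
U+0110 → 2-byte form C4 90 at offsets 6–7.
U+07C2 → 2-byte form DF 82 at offsets 8–9.
U+60A65 → 4-byte form F1 A0 A9 A5 at offsets 10–13.
U+6FB2 → 3-byte form E6 BE B2 at offsets 14–16.
Offset 16 falls in char 6's range; it's byte 3 of E6 BE B2 = 0xB2.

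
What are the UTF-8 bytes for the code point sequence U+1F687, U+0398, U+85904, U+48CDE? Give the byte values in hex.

U+1F687: 4-byte form → F0 9F 9A 87.
U+0398: 2-byte form → CE 98.
U+85904: 4-byte form → F2 85 A4 84.
U+48CDE: 4-byte form → F1 88 B3 9E.
Concatenated (14 bytes): F0 9F 9A 87 CE 98 F2 85 A4 84 F1 88 B3 9E.

F0 9F 9A 87 CE 98 F2 85 A4 84 F1 88 B3 9E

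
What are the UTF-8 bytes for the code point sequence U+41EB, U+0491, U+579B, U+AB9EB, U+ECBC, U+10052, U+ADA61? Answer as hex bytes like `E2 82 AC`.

E4 87 AB D2 91 E5 9E 9B F2 AB A7 AB EE B2 BC F0 90 81 92 F2 AD A9 A1

U+41EB: 3-byte form → E4 87 AB.
U+0491: 2-byte form → D2 91.
U+579B: 3-byte form → E5 9E 9B.
U+AB9EB: 4-byte form → F2 AB A7 AB.
U+ECBC: 3-byte form → EE B2 BC.
U+10052: 4-byte form → F0 90 81 92.
U+ADA61: 4-byte form → F2 AD A9 A1.
Concatenated (23 bytes): E4 87 AB D2 91 E5 9E 9B F2 AB A7 AB EE B2 BC F0 90 81 92 F2 AD A9 A1.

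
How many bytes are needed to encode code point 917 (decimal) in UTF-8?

2

U+0395 = 0x395. UTF-8 uses 1 byte below 0x80, 2 below 0x800, 3 below 0x10000, 4 up to 0x10FFFF. 0x395 is in U+0080–U+07FF → 2 bytes.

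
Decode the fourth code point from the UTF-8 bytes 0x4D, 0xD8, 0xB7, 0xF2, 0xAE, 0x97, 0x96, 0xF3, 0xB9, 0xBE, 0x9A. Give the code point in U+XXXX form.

U+F9F9A

Offset 0: leading byte 0x4D = 01001101 → 1-byte char #1 = 4D.
Offset 1: leading byte 0xD8 = 11011000 → 2-byte char #2 = D8 B7.
Offset 3: leading byte 0xF2 = 11110010 → 4-byte char #3 = F2 AE 97 96.
Offset 7: leading byte 0xF3 = 11110011 → 4-byte char #4 = F3 B9 BE 9A.
Leading byte 0xF3 = 11110011 matches 11110xxx → 4-byte sequence.
Byte 1: 0xF3 = 11110011, payload 011 (3 bits).
Byte 2: 0xB9 = 10111001 (10xxxxxx ✓), payload 111001.
Byte 3: 0xBE = 10111110 (10xxxxxx ✓), payload 111110.
Byte 4: 0x9A = 10011010 (10xxxxxx ✓), payload 011010.
Concatenate: 011111001111110011010 = 0xF9F9A (21 bits → U+F9F9A).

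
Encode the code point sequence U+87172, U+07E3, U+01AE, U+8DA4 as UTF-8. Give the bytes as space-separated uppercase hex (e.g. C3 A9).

F2 87 85 B2 DF A3 C6 AE E8 B6 A4

U+87172: 4-byte form → F2 87 85 B2.
U+07E3: 2-byte form → DF A3.
U+01AE: 2-byte form → C6 AE.
U+8DA4: 3-byte form → E8 B6 A4.
Concatenated (11 bytes): F2 87 85 B2 DF A3 C6 AE E8 B6 A4.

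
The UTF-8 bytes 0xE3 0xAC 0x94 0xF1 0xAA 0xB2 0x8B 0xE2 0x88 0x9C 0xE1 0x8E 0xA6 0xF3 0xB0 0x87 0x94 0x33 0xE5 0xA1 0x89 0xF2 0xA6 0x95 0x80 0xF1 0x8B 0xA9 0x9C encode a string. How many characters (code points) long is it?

Byte at offset 0: 0xE3 = 11100011 → 3-byte char (#1). Advance 3.
Byte at offset 3: 0xF1 = 11110001 → 4-byte char (#2). Advance 4.
Byte at offset 7: 0xE2 = 11100010 → 3-byte char (#3). Advance 3.
Byte at offset 10: 0xE1 = 11100001 → 3-byte char (#4). Advance 3.
Byte at offset 13: 0xF3 = 11110011 → 4-byte char (#5). Advance 4.
Byte at offset 17: 0x33 = 00110011 → 1-byte char (#6). Advance 1.
Byte at offset 18: 0xE5 = 11100101 → 3-byte char (#7). Advance 3.
Byte at offset 21: 0xF2 = 11110010 → 4-byte char (#8). Advance 4.
Byte at offset 25: 0xF1 = 11110001 → 4-byte char (#9). Advance 4.
Reached end at offset 29 after 9 code points.

9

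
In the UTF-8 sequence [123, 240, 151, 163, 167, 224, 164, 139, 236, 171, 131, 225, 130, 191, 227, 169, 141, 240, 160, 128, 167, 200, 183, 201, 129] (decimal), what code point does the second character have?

U+178E7

Offset 0: leading byte 0x7B = 01111011 → 1-byte char #1 = 7B.
Offset 1: leading byte 0xF0 = 11110000 → 4-byte char #2 = F0 97 A3 A7.
Leading byte 0xF0 = 11110000 matches 11110xxx → 4-byte sequence.
Byte 1: 0xF0 = 11110000, payload 000 (3 bits).
Byte 2: 0x97 = 10010111 (10xxxxxx ✓), payload 010111.
Byte 3: 0xA3 = 10100011 (10xxxxxx ✓), payload 100011.
Byte 4: 0xA7 = 10100111 (10xxxxxx ✓), payload 100111.
Concatenate: 000010111100011100111 = 0x178E7 (21 bits → U+178E7).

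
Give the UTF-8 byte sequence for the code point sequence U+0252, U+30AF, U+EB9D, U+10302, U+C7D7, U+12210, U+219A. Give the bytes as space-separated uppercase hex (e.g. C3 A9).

U+0252: 2-byte form → C9 92.
U+30AF: 3-byte form → E3 82 AF.
U+EB9D: 3-byte form → EE AE 9D.
U+10302: 4-byte form → F0 90 8C 82.
U+C7D7: 3-byte form → EC 9F 97.
U+12210: 4-byte form → F0 92 88 90.
U+219A: 3-byte form → E2 86 9A.
Concatenated (22 bytes): C9 92 E3 82 AF EE AE 9D F0 90 8C 82 EC 9F 97 F0 92 88 90 E2 86 9A.

C9 92 E3 82 AF EE AE 9D F0 90 8C 82 EC 9F 97 F0 92 88 90 E2 86 9A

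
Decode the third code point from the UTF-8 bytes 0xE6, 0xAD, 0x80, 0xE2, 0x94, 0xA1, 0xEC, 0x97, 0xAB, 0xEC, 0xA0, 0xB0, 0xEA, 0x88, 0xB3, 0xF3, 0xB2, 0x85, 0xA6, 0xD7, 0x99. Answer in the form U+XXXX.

U+C5EB

Offset 0: leading byte 0xE6 = 11100110 → 3-byte char #1 = E6 AD 80.
Offset 3: leading byte 0xE2 = 11100010 → 3-byte char #2 = E2 94 A1.
Offset 6: leading byte 0xEC = 11101100 → 3-byte char #3 = EC 97 AB.
Leading byte 0xEC = 11101100 matches 1110xxxx → 3-byte sequence.
Byte 1: 0xEC = 11101100, payload 1100 (4 bits).
Byte 2: 0x97 = 10010111 (10xxxxxx ✓), payload 010111.
Byte 3: 0xAB = 10101011 (10xxxxxx ✓), payload 101011.
Concatenate: 1100010111101011 = 0xC5EB (16 bits → U+C5EB).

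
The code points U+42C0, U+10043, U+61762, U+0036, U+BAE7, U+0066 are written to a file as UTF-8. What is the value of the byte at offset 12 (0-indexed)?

U+42C0 → 3-byte form E4 8B 80 at offsets 0–2.
U+10043 → 4-byte form F0 90 81 83 at offsets 3–6.
U+61762 → 4-byte form F1 A1 9D A2 at offsets 7–10.
U+0036 → 1-byte form 36 at offsets 11–11.
U+BAE7 → 3-byte form EB AB A7 at offsets 12–14.
Offset 12 falls in char 5's range; it's byte 1 of EB AB A7 = 0xEB.

0xEB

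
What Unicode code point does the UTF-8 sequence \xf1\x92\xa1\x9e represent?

Leading byte 0xF1 = 11110001 matches 11110xxx → 4-byte sequence.
Byte 1: 0xF1 = 11110001, payload 001 (3 bits).
Byte 2: 0x92 = 10010010 (10xxxxxx ✓), payload 010010.
Byte 3: 0xA1 = 10100001 (10xxxxxx ✓), payload 100001.
Byte 4: 0x9E = 10011110 (10xxxxxx ✓), payload 011110.
Concatenate: 001010010100001011110 = 0x5285E (21 bits → U+5285E).

U+5285E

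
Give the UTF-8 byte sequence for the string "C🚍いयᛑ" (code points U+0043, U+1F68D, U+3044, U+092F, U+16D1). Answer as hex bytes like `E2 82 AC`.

U+0043: 1-byte form → 43.
U+1F68D: 4-byte form → F0 9F 9A 8D.
U+3044: 3-byte form → E3 81 84.
U+092F: 3-byte form → E0 A4 AF.
U+16D1: 3-byte form → E1 9B 91.
Concatenated (14 bytes): 43 F0 9F 9A 8D E3 81 84 E0 A4 AF E1 9B 91.

43 F0 9F 9A 8D E3 81 84 E0 A4 AF E1 9B 91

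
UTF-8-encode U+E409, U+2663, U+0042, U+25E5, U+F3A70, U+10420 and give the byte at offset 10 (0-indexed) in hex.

U+E409 → 3-byte form EE 90 89 at offsets 0–2.
U+2663 → 3-byte form E2 99 A3 at offsets 3–5.
U+0042 → 1-byte form 42 at offsets 6–6.
U+25E5 → 3-byte form E2 97 A5 at offsets 7–9.
U+F3A70 → 4-byte form F3 B3 A9 B0 at offsets 10–13.
Offset 10 falls in char 5's range; it's byte 1 of F3 B3 A9 B0 = 0xF3.

0xF3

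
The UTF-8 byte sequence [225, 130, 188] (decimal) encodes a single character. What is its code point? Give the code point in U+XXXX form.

Leading byte 0xE1 = 11100001 matches 1110xxxx → 3-byte sequence.
Byte 1: 0xE1 = 11100001, payload 0001 (4 bits).
Byte 2: 0x82 = 10000010 (10xxxxxx ✓), payload 000010.
Byte 3: 0xBC = 10111100 (10xxxxxx ✓), payload 111100.
Concatenate: 0001000010111100 = 0x10BC (16 bits → U+10BC).

U+10BC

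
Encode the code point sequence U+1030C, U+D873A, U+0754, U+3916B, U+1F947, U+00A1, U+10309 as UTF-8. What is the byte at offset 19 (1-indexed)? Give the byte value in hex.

0xC2

1-indexed offset 19 is 0-indexed offset 18.
U+1030C → 4-byte form F0 90 8C 8C at offsets 0–3.
U+D873A → 4-byte form F3 98 9C BA at offsets 4–7.
U+0754 → 2-byte form DD 94 at offsets 8–9.
U+3916B → 4-byte form F0 B9 85 AB at offsets 10–13.
U+1F947 → 4-byte form F0 9F A5 87 at offsets 14–17.
U+00A1 → 2-byte form C2 A1 at offsets 18–19.
Offset 18 falls in char 6's range; it's byte 1 of C2 A1 = 0xC2.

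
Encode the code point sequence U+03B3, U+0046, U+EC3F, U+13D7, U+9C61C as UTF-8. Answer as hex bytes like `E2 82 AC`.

CE B3 46 EE B0 BF E1 8F 97 F2 9C 98 9C

U+03B3: 2-byte form → CE B3.
U+0046: 1-byte form → 46.
U+EC3F: 3-byte form → EE B0 BF.
U+13D7: 3-byte form → E1 8F 97.
U+9C61C: 4-byte form → F2 9C 98 9C.
Concatenated (13 bytes): CE B3 46 EE B0 BF E1 8F 97 F2 9C 98 9C.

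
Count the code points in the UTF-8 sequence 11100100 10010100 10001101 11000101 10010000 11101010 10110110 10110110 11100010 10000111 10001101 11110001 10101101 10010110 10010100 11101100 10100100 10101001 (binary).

Byte at offset 0: 0xE4 = 11100100 → 3-byte char (#1). Advance 3.
Byte at offset 3: 0xC5 = 11000101 → 2-byte char (#2). Advance 2.
Byte at offset 5: 0xEA = 11101010 → 3-byte char (#3). Advance 3.
Byte at offset 8: 0xE2 = 11100010 → 3-byte char (#4). Advance 3.
Byte at offset 11: 0xF1 = 11110001 → 4-byte char (#5). Advance 4.
Byte at offset 15: 0xEC = 11101100 → 3-byte char (#6). Advance 3.
Reached end at offset 18 after 6 code points.

6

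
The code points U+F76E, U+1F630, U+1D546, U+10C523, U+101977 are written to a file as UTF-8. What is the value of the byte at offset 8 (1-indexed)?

1-indexed offset 8 is 0-indexed offset 7.
U+F76E → 3-byte form EF 9D AE at offsets 0–2.
U+1F630 → 4-byte form F0 9F 98 B0 at offsets 3–6.
U+1D546 → 4-byte form F0 9D 95 86 at offsets 7–10.
Offset 7 falls in char 3's range; it's byte 1 of F0 9D 95 86 = 0xF0.

0xF0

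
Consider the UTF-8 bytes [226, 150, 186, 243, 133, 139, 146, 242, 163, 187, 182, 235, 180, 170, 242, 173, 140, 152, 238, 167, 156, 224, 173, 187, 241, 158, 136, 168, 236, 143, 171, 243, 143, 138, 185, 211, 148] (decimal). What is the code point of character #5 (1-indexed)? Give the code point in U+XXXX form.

Offset 0: leading byte 0xE2 = 11100010 → 3-byte char #1 = E2 96 BA.
Offset 3: leading byte 0xF3 = 11110011 → 4-byte char #2 = F3 85 8B 92.
Offset 7: leading byte 0xF2 = 11110010 → 4-byte char #3 = F2 A3 BB B6.
Offset 11: leading byte 0xEB = 11101011 → 3-byte char #4 = EB B4 AA.
Offset 14: leading byte 0xF2 = 11110010 → 4-byte char #5 = F2 AD 8C 98.
Leading byte 0xF2 = 11110010 matches 11110xxx → 4-byte sequence.
Byte 1: 0xF2 = 11110010, payload 010 (3 bits).
Byte 2: 0xAD = 10101101 (10xxxxxx ✓), payload 101101.
Byte 3: 0x8C = 10001100 (10xxxxxx ✓), payload 001100.
Byte 4: 0x98 = 10011000 (10xxxxxx ✓), payload 011000.
Concatenate: 010101101001100011000 = 0xAD318 (21 bits → U+AD318).

U+AD318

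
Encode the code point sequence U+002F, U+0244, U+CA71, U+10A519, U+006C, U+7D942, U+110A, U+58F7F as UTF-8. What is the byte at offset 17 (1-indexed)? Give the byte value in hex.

1-indexed offset 17 is 0-indexed offset 16.
U+002F → 1-byte form 2F at offsets 0–0.
U+0244 → 2-byte form C9 84 at offsets 1–2.
U+CA71 → 3-byte form EC A9 B1 at offsets 3–5.
U+10A519 → 4-byte form F4 8A 94 99 at offsets 6–9.
U+006C → 1-byte form 6C at offsets 10–10.
U+7D942 → 4-byte form F1 BD A5 82 at offsets 11–14.
U+110A → 3-byte form E1 84 8A at offsets 15–17.
Offset 16 falls in char 7's range; it's byte 2 of E1 84 8A = 0x84.

0x84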